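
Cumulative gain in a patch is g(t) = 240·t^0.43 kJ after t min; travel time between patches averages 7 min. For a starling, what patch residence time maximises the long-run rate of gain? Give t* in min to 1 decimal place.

5.3 min

Maximise g(t)/(T+t): set derivative to zero → g'(t)(T+t) = g(t).
g'(t) = 0.43·240·t^-0.57. Setting 0.43·240·t^-0.57 = 240·t^0.43/(7+t) gives 0.43(7+t) = t, so 0.57·t = 0.43×7.
t* = 0.43×7/0.57 = 5.281 min.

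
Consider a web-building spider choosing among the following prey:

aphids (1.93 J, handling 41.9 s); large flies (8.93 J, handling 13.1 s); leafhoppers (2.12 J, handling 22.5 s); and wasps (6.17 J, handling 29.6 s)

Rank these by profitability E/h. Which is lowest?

In descending order of E/h:
large flies: 8.93/13.1 = 0.682 J/s
wasps: 6.17/29.6 = 0.208 J/s
leafhoppers: 2.12/22.5 = 0.0942 J/s
aphids: 1.93/41.9 = 0.0461 J/s

aphids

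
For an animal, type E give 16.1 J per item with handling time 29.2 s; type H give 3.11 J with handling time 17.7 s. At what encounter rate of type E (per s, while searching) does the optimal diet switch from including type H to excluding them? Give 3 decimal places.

The zero-one rule: include type H iff E₂/h₂ > λE₁/(1+λh₁). Equality gives the switch point.
λE₁h₂ = E₂ + λE₂h₁ ⇒ λ = E₂/(E₁h₂ − E₂h₁) = 3.11/(285 − 90.81) = 0.01602 per s.

0.016 per s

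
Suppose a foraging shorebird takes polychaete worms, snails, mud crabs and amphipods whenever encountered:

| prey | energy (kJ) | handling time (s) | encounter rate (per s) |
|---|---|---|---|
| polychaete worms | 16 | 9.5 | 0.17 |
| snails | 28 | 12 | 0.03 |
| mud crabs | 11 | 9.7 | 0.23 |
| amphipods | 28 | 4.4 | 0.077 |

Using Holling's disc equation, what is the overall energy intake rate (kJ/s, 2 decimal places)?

1.49 kJ/s

R = (0.17×16 + 0.03×28 + 0.23×11 + 0.077×28) / (1 + 0.17×9.5 + 0.03×12 + 0.23×9.7 + 0.077×4.4) = 8.246/5.545 = 1.487 kJ/s.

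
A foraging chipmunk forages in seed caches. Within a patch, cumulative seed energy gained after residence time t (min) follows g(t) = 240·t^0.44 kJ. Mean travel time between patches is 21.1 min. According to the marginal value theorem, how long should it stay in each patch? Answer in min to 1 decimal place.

Maximise g(t)/(T+t): set derivative to zero → g'(t)(T+t) = g(t).
g'(t) = 0.44·240·t^-0.56. Setting 0.44·240·t^-0.56 = 240·t^0.44/(21.1+t) gives 0.44(21.1+t) = t, so 0.56·t = 0.44×21.1.
t* = 0.44×21.1/0.56 = 16.58 min.

16.6 min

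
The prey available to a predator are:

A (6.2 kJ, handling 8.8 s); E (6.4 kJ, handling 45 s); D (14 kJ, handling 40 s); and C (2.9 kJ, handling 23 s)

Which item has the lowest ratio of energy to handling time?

Profitability E/h (kJ/s): A = 6.2/8.8 = 0.705, E = 6.4/45 = 0.142, D = 14/40 = 0.35, C = 2.9/23 = 0.126.
Ranked: A > D > E > C.

C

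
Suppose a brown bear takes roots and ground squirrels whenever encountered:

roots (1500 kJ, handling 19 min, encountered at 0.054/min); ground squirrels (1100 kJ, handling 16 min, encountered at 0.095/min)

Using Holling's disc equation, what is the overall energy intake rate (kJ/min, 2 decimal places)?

R = (0.054×1500 + 0.095×1100) / (1 + 0.054×19 + 0.095×16) = 185.5/3.546 = 52.31 kJ/min.

52.31 kJ/min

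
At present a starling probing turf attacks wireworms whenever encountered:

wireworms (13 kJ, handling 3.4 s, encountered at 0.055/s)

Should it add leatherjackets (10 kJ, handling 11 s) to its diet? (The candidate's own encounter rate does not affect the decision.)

Yes

Current rate: (0.055×13)/(1 + 0.055×3.4) = 0.6024 kJ/s.
Profitability of leatherjackets: 10/11 = 0.9091 kJ/s.
Since 0.9091 > R, including leatherjackets increases the long-run rate.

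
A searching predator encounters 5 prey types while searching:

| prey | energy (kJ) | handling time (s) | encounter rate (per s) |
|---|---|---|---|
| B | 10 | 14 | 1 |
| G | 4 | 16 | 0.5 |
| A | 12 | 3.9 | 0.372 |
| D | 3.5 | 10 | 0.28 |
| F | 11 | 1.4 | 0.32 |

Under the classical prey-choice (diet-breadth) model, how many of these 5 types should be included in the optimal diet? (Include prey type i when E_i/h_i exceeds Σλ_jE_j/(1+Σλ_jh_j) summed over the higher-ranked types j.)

Rank by E/h (kJ/s): F 7.86, A 3.08, B 0.714, D 0.35, G 0.25. Include each in turn until the next type's E/h falls below the running intake rate.
Rate on top 1: 2.431. A: 3.08 > 2.431 → include.
Rate on top 2: 2.754. B: 0.714 < 2.754 → exclude; stop.
Optimal diet: F, A — 2 of 5 types.

2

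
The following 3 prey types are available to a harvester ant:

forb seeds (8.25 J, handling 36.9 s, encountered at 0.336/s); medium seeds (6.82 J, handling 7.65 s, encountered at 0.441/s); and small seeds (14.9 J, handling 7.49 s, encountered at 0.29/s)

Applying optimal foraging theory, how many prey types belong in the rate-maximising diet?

E/h in descending order: small seeds 1.99, medium seeds 0.892, forb seeds 0.224 J/s. The optimal diet is the largest prefix of this list for which every included type satisfies E_i/h_i > R on the types above it.
Rate on top 1: 1.362. medium seeds: 0.892 < 1.362 → exclude; stop.
Optimal diet: small seeds — 1 of 3 types.

1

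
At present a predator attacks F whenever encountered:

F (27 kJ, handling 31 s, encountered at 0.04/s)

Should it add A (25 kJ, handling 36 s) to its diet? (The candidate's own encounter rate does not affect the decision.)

Current rate: (0.04×27)/(1 + 0.04×31) = 0.4821 kJ/s.
Profitability of A: 25/36 = 0.6944 kJ/s.
0.6944 > 0.4821, so adding A raises the average — include it.

Yes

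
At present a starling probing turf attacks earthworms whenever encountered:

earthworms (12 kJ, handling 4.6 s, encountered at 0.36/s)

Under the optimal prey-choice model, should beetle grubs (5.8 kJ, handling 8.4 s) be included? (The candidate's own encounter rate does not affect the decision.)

Current rate: (0.36×12)/(1 + 0.36×4.6) = 1.627 kJ/s.
beetle grubs: E/h = 5.8/8.4 = 0.6905 kJ/s.
0.6905 < 1.627, so adding beetle grubs would lower the average — exclude it.

No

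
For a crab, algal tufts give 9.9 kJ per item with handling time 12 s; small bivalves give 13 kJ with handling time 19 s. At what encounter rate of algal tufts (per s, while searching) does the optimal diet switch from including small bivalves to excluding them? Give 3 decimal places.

At the threshold, the rate on algal tufts alone equals the profitability of small bivalves: λ·9.9/(1 + λ·12) = 13/19 = 0.6842.
Rearranging, λ(9.9 − 0.6842×12) = 0.6842, so λ = 0.6842/1.689 = 0.405 per s.

0.405 per s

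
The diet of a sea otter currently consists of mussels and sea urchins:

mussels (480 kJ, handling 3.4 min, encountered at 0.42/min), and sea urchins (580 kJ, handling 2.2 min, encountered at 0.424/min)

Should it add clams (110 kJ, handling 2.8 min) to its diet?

No

On mussels and sea urchins alone, R = ΣλE/(1+Σλh) = 447.5/3.361 = 133.2 kJ/min.
clams: E/h = 110/2.8 = 39.29 kJ/min.
Since 39.29 < R, time spent handling clams is better spent searching.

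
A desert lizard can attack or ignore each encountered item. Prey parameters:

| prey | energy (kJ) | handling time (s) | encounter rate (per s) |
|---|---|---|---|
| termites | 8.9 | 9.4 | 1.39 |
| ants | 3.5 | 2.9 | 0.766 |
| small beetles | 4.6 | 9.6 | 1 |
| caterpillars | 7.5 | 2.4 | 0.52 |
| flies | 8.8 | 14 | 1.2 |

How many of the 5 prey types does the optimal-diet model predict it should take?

1

Profitabilities (E/h, kJ/s): caterpillars 3.12, ants 1.21, termites 0.947, flies 0.629, small beetles 0.479. Add prey in this order while the next type's profitability exceeds the intake rate on those already taken.
Rate on top 1: 1.735. ants: 1.21 < 1.735 → exclude; stop.
Optimal diet: caterpillars — 1 of 5 types.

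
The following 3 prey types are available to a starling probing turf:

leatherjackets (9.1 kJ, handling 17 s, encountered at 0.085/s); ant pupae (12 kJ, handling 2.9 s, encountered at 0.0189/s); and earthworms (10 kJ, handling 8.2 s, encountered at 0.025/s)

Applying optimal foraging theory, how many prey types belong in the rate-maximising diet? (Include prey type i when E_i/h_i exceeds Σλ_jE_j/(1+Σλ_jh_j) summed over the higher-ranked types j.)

Rank by E/h (kJ/s): ant pupae 4.14, earthworms 1.22, leatherjackets 0.535. Include each in turn until the next type's E/h falls below the running intake rate.
Rate on top 1: 0.215. earthworms: 1.22 > 0.215 → include.
Rate on top 2: 0.3785. leatherjackets: 0.535 > 0.3785 → include.
Optimal diet: ant pupae, earthworms, leatherjackets — 3 of 3 types.

3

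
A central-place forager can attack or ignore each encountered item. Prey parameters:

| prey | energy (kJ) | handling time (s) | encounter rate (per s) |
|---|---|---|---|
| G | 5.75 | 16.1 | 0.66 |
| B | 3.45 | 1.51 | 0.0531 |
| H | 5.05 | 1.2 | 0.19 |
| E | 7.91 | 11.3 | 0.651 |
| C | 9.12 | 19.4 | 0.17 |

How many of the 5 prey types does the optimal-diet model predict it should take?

2

Profitabilities (E/h, kJ/s): H 4.21, B 2.28, E 0.7, C 0.47, G 0.357. Add prey in this order while the next type's profitability exceeds the intake rate on those already taken.
Rate on top 1: 0.7814. B: 2.28 > 0.7814 → include.
Rate on top 2: 0.8735. E: 0.7 < 0.8735 → exclude; stop.
Optimal diet: H, B — 2 of 5 types.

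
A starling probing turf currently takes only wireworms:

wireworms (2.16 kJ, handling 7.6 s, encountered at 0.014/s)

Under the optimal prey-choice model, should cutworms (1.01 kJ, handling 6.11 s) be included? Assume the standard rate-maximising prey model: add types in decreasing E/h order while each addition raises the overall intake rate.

Yes

Current rate: (0.014×2.16)/(1 + 0.014×7.6) = 0.02733 kJ/s.
cutworms: E/h = 1.01/6.11 = 0.1653 kJ/s.
0.1653 > 0.02733, so adding cutworms raises the average — include it.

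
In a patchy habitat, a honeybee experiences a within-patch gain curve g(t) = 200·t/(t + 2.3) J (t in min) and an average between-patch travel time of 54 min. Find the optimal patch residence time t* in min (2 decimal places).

11.14 min

Optimal t* satisfies g'(t*) = g(t*)/(T + t*).
g'(t) = 200·2.3/(t + 2.3)². Setting 200·2.3/(t+2.3)² = 200t/[(t+2.3)(54+t)] gives 2.3(54+t) = t(t+2.3), so t² = 2.3×54 = 124.2.
t* = √124.2 = 11.14 min.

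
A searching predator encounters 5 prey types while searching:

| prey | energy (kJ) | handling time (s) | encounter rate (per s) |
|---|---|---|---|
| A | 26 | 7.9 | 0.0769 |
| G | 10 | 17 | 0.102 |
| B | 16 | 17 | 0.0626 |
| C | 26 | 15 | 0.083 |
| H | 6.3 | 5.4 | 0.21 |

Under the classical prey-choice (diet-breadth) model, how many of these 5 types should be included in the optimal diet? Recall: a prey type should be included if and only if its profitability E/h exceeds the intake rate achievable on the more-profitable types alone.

Profitabilities (E/h, kJ/s): A 3.29, C 1.73, H 1.17, B 0.941, G 0.588. Add prey in this order while the next type's profitability exceeds the intake rate on those already taken.
Rate on top 1: 1.244. C: 1.73 > 1.244 → include.
Rate on top 2: 1.457. H: 1.17 < 1.457 → exclude; stop.
Optimal diet: A, C — 2 of 5 types.

2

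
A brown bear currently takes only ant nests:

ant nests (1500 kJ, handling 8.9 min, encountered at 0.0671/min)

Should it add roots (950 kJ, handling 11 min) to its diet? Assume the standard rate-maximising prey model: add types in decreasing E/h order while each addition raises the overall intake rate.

On ant nests alone, R = ΣλE/(1+Σλh) = 100.7/1.597 = 63.02 kJ/min.
roots: E/h = 950/11 = 86.36 kJ/min.
Since 86.36 > R, including roots increases the long-run rate.

Yes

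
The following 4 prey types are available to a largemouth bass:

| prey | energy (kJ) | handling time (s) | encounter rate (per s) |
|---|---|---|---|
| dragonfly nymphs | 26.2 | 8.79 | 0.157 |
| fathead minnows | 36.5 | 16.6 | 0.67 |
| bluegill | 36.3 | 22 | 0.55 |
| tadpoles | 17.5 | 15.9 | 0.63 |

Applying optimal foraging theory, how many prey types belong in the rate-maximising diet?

2

Profitabilities (E/h, kJ/s): dragonfly nymphs 2.98, fathead minnows 2.2, bluegill 1.65, tadpoles 1.1. Add prey in this order while the next type's profitability exceeds the intake rate on those already taken.
Rate on top 1: 1.728. fathead minnows: 2.2 > 1.728 → include.
Rate on top 2: 2.116. bluegill: 1.65 < 2.116 → exclude; stop.
Optimal diet: dragonfly nymphs, fathead minnows — 2 of 4 types.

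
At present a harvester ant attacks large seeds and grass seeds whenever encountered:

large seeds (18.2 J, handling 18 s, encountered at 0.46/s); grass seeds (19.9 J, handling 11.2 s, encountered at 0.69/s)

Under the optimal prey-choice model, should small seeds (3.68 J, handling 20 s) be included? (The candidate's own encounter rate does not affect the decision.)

No

On large seeds and grass seeds alone, R = ΣλE/(1+Σλh) = 22.1/17.01 = 1.3 J/s.
Profitability of small seeds: 3.68/20 = 0.184 J/s.
0.184 < 1.3, so adding small seeds would lower the average — exclude it.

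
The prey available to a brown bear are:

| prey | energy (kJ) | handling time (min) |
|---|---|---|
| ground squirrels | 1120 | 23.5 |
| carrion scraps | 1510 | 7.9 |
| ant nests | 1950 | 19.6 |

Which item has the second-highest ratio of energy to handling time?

ant nests

In descending order of E/h:
carrion scraps: 1510/7.9 = 191 kJ/min
ant nests: 1950/19.6 = 99.5 kJ/min
ground squirrels: 1120/23.5 = 47.7 kJ/min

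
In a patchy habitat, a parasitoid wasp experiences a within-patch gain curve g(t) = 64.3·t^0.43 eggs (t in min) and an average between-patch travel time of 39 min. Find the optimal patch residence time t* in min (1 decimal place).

29.4 min

Maximise g(t)/(T+t): set derivative to zero → g'(t)(T+t) = g(t).
g'(t) = 0.43·64.3·t^-0.57. Setting 0.43·64.3·t^-0.57 = 64.3·t^0.43/(39+t) gives 0.43(39+t) = t, so 0.57·t = 0.43×39.
t* = 0.43×39/0.57 = 29.42 min.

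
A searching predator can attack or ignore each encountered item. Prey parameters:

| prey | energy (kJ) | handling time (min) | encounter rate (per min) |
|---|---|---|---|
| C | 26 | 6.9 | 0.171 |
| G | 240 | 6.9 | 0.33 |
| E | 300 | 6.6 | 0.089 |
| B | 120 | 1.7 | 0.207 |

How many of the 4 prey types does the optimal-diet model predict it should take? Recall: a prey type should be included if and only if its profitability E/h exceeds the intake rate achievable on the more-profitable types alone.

Rank by E/h (kJ/min): B 70.6, E 45.5, G 34.8, C 3.77. Include each in turn until the next type's E/h falls below the running intake rate.
Rate on top 1: 18.37. E: 45.5 > 18.37 → include.
Rate on top 2: 26.58. G: 34.8 > 26.58 → include.
Rate on top 3: 31.01. C: 3.77 < 31.01 → exclude; stop.
Optimal diet: B, E, G — 3 of 4 types.

3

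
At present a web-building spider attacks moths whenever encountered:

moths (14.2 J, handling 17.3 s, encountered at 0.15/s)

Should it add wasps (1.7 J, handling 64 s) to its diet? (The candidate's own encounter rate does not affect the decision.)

No

Current rate: (0.15×14.2)/(1 + 0.15×17.3) = 0.5925 J/s.
wasps: E/h = 1.7/64 = 0.02656 J/s.
0.02656 < 0.5925, so adding wasps would lower the average — exclude it.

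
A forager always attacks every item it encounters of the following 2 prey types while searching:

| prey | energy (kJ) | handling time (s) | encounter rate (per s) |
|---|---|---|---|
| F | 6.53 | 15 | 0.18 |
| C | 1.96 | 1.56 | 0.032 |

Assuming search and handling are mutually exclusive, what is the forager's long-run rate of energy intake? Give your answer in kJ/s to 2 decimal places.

Energy encountered per unit search time: 0.18×6.53 + 0.032×1.96 = 1.238 kJ/s.
Handling time per unit search time: 0.18×15 + 0.032×1.56 = 2.75.
Rate = 1.238/(1 + 2.75) = 0.3302 kJ/s.

0.33 kJ/s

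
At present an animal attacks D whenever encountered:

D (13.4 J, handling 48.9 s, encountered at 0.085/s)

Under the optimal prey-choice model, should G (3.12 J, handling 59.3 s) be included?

Current rate: (0.085×13.4)/(1 + 0.085×48.9) = 0.2209 J/s.
Profitability of G: 3.12/59.3 = 0.05261 J/s.
Since 0.05261 < R, time spent handling G is better spent searching.

No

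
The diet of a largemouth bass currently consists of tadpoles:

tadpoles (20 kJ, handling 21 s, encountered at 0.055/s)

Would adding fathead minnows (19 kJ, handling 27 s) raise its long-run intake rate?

Yes

Current rate: (0.055×20)/(1 + 0.055×21) = 0.5104 kJ/s.
Profitability of fathead minnows: 19/27 = 0.7037 kJ/s.
0.7037 > 0.5104, so adding fathead minnows raises the average — include it.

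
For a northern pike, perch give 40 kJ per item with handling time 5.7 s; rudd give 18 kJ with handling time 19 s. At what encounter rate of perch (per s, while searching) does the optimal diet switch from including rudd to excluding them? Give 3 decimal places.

Drop rudd once their profitability E₂/h₂ falls below the rate achievable on perch alone: E₂/h₂ = λE₁/(1 + λh₁).
Solve for λ: λE₁h₂ = E₂(1 + λh₁) → λ(E₁h₂ − E₂h₁) = E₂ → λ = E₂/(E₁h₂ − E₂h₁).
λ = 18/(40×19 − 18×5.7) = 18/657.4 = 0.02738 per s.

0.027 per s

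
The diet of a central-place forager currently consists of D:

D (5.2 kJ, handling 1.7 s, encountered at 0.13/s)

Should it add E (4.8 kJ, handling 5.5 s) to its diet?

Yes

Intake rate on the current diet: R = (0.13×5.2) / (1 + 0.13×1.7) = 0.676/1.221 = 0.5536 kJ/s.
Profitability of E: 4.8/5.5 = 0.8727 kJ/s.
Since 0.8727 > R, including E increases the long-run rate.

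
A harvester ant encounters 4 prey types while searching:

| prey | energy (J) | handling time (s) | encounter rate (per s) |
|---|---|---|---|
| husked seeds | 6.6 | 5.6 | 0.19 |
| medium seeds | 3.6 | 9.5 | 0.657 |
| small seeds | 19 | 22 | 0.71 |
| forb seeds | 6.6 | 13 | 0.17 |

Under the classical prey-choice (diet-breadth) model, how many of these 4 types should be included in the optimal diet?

Profitabilities (E/h, J/s): husked seeds 1.18, small seeds 0.864, forb seeds 0.508, medium seeds 0.379. Add prey in this order while the next type's profitability exceeds the intake rate on those already taken.
Rate on top 1: 0.6076. small seeds: 0.864 > 0.6076 → include.
Rate on top 2: 0.8337. forb seeds: 0.508 < 0.8337 → exclude; stop.
Optimal diet: husked seeds, small seeds — 2 of 4 types.

2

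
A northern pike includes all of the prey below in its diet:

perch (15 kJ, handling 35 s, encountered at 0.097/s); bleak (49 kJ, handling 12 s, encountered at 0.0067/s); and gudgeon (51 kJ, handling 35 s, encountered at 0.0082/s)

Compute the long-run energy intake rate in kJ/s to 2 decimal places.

R = (0.097×15 + 0.0067×49 + 0.0082×51) / (1 + 0.097×35 + 0.0067×12 + 0.0082×35) = 2.202/4.762 = 0.4623 kJ/s.

0.46 kJ/s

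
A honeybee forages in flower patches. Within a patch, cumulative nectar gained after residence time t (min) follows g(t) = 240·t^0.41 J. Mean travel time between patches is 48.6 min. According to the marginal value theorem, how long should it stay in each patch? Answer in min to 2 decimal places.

33.77 min

By the marginal value theorem, leave when the instantaneous gain rate g'(t) equals the habitat-wide average g(t)/(T + t).
g'(t) = 0.41·240·t^-0.59. Setting 0.41·240·t^-0.59 = 240·t^0.41/(48.6+t) gives 0.41(48.6+t) = t, so 0.59·t = 0.41×48.6.
t* = 0.41×48.6/0.59 = 33.77 min.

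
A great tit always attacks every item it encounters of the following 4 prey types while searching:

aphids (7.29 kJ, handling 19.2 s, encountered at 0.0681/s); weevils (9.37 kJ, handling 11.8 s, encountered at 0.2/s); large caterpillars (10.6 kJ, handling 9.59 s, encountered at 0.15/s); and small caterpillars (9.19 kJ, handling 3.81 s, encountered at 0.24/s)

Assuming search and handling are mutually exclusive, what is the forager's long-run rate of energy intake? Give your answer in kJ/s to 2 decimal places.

0.88 kJ/s

Energy encountered per unit search time: 0.0681×7.29 + 0.2×9.37 + 0.15×10.6 + 0.24×9.19 = 6.166 kJ/s.
Handling time per unit search time: 0.0681×19.2 + 0.2×11.8 + 0.15×9.59 + 0.24×3.81 = 6.02.
Rate = 6.166/(1 + 6.02) = 0.8783 kJ/s.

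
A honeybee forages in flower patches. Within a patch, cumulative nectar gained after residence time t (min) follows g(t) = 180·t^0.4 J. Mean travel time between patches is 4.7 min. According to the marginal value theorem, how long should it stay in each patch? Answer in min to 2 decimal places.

By the marginal value theorem, leave when the instantaneous gain rate g'(t) equals the habitat-wide average g(t)/(T + t).
g'(t) = 0.4·180·t^-0.6. Setting 0.4·180·t^-0.6 = 180·t^0.4/(4.7+t) gives 0.4(4.7+t) = t, so 0.60·t = 0.4×4.7.
t* = 0.4×4.7/0.60 = 3.133 min.

3.13 min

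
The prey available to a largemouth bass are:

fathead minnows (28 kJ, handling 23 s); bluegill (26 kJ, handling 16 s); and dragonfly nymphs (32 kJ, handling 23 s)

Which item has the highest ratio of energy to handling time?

Profitability E/h (kJ/s): fathead minnows = 28/23 = 1.22, bluegill = 26/16 = 1.62, dragonfly nymphs = 32/23 = 1.39.
Ranked: bluegill > dragonfly nymphs > fathead minnows.

bluegill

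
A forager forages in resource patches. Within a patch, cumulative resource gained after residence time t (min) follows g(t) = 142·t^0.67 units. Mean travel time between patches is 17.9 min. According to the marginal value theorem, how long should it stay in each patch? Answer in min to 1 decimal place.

Maximise g(t)/(T+t): set derivative to zero → g'(t)(T+t) = g(t).
g'(t) = 0.67·142·t^-0.33. Setting 0.67·142·t^-0.33 = 142·t^0.67/(17.9+t) gives 0.67(17.9+t) = t, so 0.33·t = 0.67×17.9.
t* = 0.67×17.9/0.33 = 36.34 min.

36.3 min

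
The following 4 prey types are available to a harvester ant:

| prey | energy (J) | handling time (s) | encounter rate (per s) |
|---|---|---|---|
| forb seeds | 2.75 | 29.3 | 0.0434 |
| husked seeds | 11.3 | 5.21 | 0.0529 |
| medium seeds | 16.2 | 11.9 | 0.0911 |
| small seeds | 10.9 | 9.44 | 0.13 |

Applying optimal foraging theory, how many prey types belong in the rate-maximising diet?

3

Rank by E/h (J/s): husked seeds 2.17, medium seeds 1.36, small seeds 1.15, forb seeds 0.0939. Include each in turn until the next type's E/h falls below the running intake rate.
Rate on top 1: 0.4686. medium seeds: 1.36 > 0.4686 → include.
Rate on top 2: 0.8788. small seeds: 1.15 > 0.8788 → include.
Rate on top 3: 0.9731. forb seeds: 0.0939 < 0.9731 → exclude; stop.
Optimal diet: husked seeds, medium seeds, small seeds — 3 of 4 types.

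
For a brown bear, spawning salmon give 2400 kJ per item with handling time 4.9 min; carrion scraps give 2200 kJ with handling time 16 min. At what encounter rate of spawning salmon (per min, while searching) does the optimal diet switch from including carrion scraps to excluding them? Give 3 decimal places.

Drop carrion scraps once their profitability E₂/h₂ falls below the rate achievable on spawning salmon alone: E₂/h₂ = λE₁/(1 + λh₁).
Solve for λ: λE₁h₂ = E₂(1 + λh₁) → λ(E₁h₂ − E₂h₁) = E₂ → λ = E₂/(E₁h₂ − E₂h₁).
λ = 2200/(2400×16 − 2200×4.9) = 2200/2.762e+04 = 0.07965 per min.

0.080 per min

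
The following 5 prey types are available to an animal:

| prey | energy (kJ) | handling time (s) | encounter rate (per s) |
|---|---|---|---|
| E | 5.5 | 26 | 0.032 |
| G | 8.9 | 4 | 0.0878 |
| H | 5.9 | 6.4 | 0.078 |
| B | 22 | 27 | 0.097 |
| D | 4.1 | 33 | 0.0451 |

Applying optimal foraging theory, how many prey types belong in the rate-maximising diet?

3

Profitabilities (E/h, kJ/s): G 2.23, H 0.922, B 0.815, E 0.212, D 0.124. Add prey in this order while the next type's profitability exceeds the intake rate on those already taken.
Rate on top 1: 0.5783. H: 0.922 > 0.5783 → include.
Rate on top 2: 0.671. B: 0.815 > 0.671 → include.
Rate on top 3: 0.7553. E: 0.212 < 0.7553 → exclude; stop.
Optimal diet: G, H, B — 3 of 5 types.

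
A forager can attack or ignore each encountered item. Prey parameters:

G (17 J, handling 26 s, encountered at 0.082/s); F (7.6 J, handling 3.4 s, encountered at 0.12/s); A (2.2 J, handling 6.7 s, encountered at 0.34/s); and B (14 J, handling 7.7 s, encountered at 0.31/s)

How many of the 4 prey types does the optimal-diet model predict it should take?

2

Profitabilities (E/h, J/s): F 2.24, B 1.82, G 0.654, A 0.328. Add prey in this order while the next type's profitability exceeds the intake rate on those already taken.
Rate on top 1: 0.6477. B: 1.82 > 0.6477 → include.
Rate on top 2: 1.384. G: 0.654 < 1.384 → exclude; stop.
Optimal diet: F, B — 2 of 4 types.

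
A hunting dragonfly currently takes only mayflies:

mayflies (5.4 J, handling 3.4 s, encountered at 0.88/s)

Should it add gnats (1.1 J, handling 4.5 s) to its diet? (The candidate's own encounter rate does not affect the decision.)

No

Intake rate on the current diet: R = (0.88×5.4) / (1 + 0.88×3.4) = 4.752/3.992 = 1.19 J/s.
gnats: E/h = 1.1/4.5 = 0.2444 J/s.
Since 0.2444 < R, time spent handling gnats is better spent searching.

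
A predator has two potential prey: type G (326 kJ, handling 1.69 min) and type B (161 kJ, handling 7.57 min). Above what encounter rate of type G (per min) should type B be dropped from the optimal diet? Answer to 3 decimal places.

At the threshold, the rate on type G alone equals the profitability of type B: λ·326/(1 + λ·1.69) = 161/7.57 = 21.27.
Rearranging, λ(326 − 21.27×1.69) = 21.27, so λ = 21.27/290.1 = 0.07332 per min.

0.073 per min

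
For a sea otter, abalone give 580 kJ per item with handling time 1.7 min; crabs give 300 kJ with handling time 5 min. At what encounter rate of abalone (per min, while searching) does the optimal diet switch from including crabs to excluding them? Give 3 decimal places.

0.126 per min

At the threshold, the rate on abalone alone equals the profitability of crabs: λ·580/(1 + λ·1.7) = 300/5 = 60.
Rearranging, λ(580 − 60×1.7) = 60, so λ = 60/478 = 0.1255 per min.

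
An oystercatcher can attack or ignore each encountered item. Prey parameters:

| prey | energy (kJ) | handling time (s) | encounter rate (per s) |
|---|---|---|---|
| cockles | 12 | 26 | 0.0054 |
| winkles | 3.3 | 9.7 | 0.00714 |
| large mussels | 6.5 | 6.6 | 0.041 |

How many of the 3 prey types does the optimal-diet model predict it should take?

3

Rank by E/h (kJ/s): large mussels 0.985, cockles 0.462, winkles 0.34. Include each in turn until the next type's E/h falls below the running intake rate.
Rate on top 1: 0.2097. cockles: 0.462 > 0.2097 → include.
Rate on top 2: 0.2348. winkles: 0.34 > 0.2348 → include.
Optimal diet: large mussels, cockles, winkles — 3 of 3 types.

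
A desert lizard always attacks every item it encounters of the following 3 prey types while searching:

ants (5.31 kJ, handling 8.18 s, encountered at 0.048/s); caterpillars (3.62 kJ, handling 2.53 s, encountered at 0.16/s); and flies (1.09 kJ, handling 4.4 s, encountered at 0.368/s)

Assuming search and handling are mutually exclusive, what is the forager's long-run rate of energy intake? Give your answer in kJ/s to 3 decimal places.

0.362 kJ/s

Energy encountered per unit search time: 0.048×5.31 + 0.16×3.62 + 0.368×1.09 = 1.235 kJ/s.
Handling time per unit search time: 0.048×8.18 + 0.16×2.53 + 0.368×4.4 = 2.417.
Rate = 1.235/(1 + 2.417) = 0.3615 kJ/s.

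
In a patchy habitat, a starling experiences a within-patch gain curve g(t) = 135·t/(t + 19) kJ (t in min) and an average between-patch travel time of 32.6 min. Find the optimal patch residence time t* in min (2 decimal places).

Optimal t* satisfies g'(t*) = g(t*)/(T + t*).
g'(t) = 135·19/(t + 19)². Setting 135·19/(t+19)² = 135t/[(t+19)(32.6+t)] gives 19(32.6+t) = t(t+19), so t² = 19×32.6 = 619.4.
t* = √619.4 = 24.89 min.

24.89 min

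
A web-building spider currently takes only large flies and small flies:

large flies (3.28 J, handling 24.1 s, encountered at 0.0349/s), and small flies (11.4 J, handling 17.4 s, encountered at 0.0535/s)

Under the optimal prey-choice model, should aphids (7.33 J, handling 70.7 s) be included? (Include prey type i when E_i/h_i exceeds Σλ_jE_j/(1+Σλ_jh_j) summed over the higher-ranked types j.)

Intake rate on the current diet: R = (0.0349×3.28 + 0.0535×11.4) / (1 + 0.0349×24.1 + 0.0535×17.4) = 0.7244/2.772 = 0.2613 J/s.
Profitability of aphids: 7.33/70.7 = 0.1037 J/s.
0.1037 < 0.2613, so adding aphids would lower the average — exclude it.

No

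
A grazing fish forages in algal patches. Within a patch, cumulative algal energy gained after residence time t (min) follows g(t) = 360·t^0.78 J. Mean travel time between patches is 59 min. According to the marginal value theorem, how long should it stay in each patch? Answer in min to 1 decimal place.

209.2 min

Maximise g(t)/(T+t): set derivative to zero → g'(t)(T+t) = g(t).
g'(t) = 0.78·360·t^-0.22. Setting 0.78·360·t^-0.22 = 360·t^0.78/(59+t) gives 0.78(59+t) = t, so 0.22·t = 0.78×59.
t* = 0.78×59/0.22 = 209.2 min.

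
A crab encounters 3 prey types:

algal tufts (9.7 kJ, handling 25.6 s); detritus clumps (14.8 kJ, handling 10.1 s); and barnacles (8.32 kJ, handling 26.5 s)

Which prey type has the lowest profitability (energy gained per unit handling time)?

Profitability E/h (kJ/s): algal tufts = 9.7/25.6 = 0.379, detritus clumps = 14.8/10.1 = 1.47, barnacles = 8.32/26.5 = 0.314.
Ranked: detritus clumps > algal tufts > barnacles.

barnacles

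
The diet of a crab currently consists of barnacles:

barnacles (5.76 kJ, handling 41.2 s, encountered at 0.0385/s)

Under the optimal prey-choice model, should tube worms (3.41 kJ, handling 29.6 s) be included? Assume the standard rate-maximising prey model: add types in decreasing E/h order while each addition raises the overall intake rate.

On barnacles alone, R = ΣλE/(1+Σλh) = 0.2218/2.586 = 0.08575 kJ/s.
Profitability of tube worms: 3.41/29.6 = 0.1152 kJ/s.
0.1152 > 0.08575, so adding tube worms raises the average — include it.

Yes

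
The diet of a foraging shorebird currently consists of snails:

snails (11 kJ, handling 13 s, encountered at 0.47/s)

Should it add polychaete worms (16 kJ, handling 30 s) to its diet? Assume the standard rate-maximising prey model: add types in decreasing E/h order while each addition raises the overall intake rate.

No

On snails alone, R = ΣλE/(1+Σλh) = 5.17/7.11 = 0.7271 kJ/s.
Profitability of polychaete worms: 16/30 = 0.5333 kJ/s.
0.5333 < 0.7271, so adding polychaete worms would lower the average — exclude it.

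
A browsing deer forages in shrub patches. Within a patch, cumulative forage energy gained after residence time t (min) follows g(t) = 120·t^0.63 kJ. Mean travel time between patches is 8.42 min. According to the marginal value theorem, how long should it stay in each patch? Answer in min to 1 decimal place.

Optimal t* satisfies g'(t*) = g(t*)/(T + t*).
g'(t) = 0.63·120·t^-0.37. Setting 0.63·120·t^-0.37 = 120·t^0.63/(8.42+t) gives 0.63(8.42+t) = t, so 0.37·t = 0.63×8.42.
t* = 0.63×8.42/0.37 = 14.34 min.

14.3 min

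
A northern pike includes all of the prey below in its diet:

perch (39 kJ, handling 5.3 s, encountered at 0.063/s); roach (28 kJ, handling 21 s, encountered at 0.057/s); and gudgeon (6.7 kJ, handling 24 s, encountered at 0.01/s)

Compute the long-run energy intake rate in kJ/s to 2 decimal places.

1.49 kJ/s

R = (0.063×39 + 0.057×28 + 0.01×6.7) / (1 + 0.063×5.3 + 0.057×21 + 0.01×24) = 4.12/2.771 = 1.487 kJ/s.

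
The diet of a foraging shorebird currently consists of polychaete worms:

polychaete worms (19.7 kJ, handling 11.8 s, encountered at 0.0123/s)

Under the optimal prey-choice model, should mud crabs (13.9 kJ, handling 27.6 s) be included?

Yes

Intake rate on the current diet: R = (0.0123×19.7) / (1 + 0.0123×11.8) = 0.2423/1.145 = 0.2116 kJ/s.
Profitability of mud crabs: 13.9/27.6 = 0.5036 kJ/s.
0.5036 > 0.2116, so adding mud crabs raises the average — include it.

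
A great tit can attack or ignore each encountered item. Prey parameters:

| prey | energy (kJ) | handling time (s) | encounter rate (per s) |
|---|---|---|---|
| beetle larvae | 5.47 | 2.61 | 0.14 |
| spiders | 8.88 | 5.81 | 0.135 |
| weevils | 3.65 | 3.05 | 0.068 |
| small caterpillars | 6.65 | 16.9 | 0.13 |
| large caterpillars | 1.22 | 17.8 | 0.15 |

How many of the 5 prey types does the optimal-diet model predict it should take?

3

Profitabilities (E/h, kJ/s): beetle larvae 2.1, spiders 1.53, weevils 1.2, small caterpillars 0.393, large caterpillars 0.0685. Add prey in this order while the next type's profitability exceeds the intake rate on those already taken.
Rate on top 1: 0.5609. spiders: 1.53 > 0.5609 → include.
Rate on top 2: 0.9139. weevils: 1.2 > 0.9139 → include.
Rate on top 3: 0.9388. small caterpillars: 0.393 < 0.9388 → exclude; stop.
Optimal diet: beetle larvae, spiders, weevils — 3 of 5 types.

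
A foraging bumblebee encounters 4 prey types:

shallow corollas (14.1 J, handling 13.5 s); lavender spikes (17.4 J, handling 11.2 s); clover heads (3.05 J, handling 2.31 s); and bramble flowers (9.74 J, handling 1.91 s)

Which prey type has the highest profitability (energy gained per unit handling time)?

bramble flowers

In descending order of E/h:
bramble flowers: 9.74/1.91 = 5.1 J/s
lavender spikes: 17.4/11.2 = 1.55 J/s
clover heads: 3.05/2.31 = 1.32 J/s
shallow corollas: 14.1/13.5 = 1.04 J/s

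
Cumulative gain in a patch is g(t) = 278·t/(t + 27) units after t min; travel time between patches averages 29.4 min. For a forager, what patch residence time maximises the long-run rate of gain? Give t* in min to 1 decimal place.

28.2 min

Optimal t* satisfies g'(t*) = g(t*)/(T + t*).
g'(t) = 278·27/(t + 27)². Setting 278·27/(t+27)² = 278t/[(t+27)(29.4+t)] gives 27(29.4+t) = t(t+27), so t² = 27×29.4 = 793.8.
t* = √793.8 = 28.17 min.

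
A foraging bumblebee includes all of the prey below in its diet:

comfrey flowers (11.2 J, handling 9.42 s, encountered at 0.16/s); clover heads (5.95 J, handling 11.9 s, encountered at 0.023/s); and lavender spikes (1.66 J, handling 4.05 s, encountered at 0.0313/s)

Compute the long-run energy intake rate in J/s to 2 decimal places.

0.68 J/s

R = (0.16×11.2 + 0.023×5.95 + 0.0313×1.66) / (1 + 0.16×9.42 + 0.023×11.9 + 0.0313×4.05) = 1.981/2.908 = 0.6812 J/s.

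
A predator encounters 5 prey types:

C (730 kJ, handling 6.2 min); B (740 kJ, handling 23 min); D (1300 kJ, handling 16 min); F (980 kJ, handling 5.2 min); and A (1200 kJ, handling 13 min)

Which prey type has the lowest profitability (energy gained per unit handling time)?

In descending order of E/h:
F: 980/5.2 = 188 kJ/min
C: 730/6.2 = 118 kJ/min
A: 1200/13 = 92.3 kJ/min
D: 1300/16 = 81.2 kJ/min
B: 740/23 = 32.2 kJ/min

B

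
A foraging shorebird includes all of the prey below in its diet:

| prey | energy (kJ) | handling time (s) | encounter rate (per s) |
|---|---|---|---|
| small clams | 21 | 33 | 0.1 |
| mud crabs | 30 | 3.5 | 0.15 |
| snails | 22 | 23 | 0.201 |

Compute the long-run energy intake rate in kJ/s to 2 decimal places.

1.17 kJ/s

R = (0.1×21 + 0.15×30 + 0.201×22) / (1 + 0.1×33 + 0.15×3.5 + 0.201×23) = 11.02/9.448 = 1.167 kJ/s.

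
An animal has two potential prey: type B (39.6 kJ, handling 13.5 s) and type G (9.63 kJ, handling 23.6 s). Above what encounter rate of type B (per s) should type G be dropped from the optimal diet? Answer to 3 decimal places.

0.012 per s

The zero-one rule: include type G iff E₂/h₂ > λE₁/(1+λh₁). Equality gives the switch point.
λE₁h₂ = E₂ + λE₂h₁ ⇒ λ = E₂/(E₁h₂ − E₂h₁) = 9.63/(934.6 − 130) = 0.01197 per s.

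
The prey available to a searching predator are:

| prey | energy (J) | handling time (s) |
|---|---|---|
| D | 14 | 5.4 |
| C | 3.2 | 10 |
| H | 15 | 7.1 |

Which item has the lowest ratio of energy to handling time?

In descending order of E/h:
D: 14/5.4 = 2.59 J/s
H: 15/7.1 = 2.11 J/s
C: 3.2/10 = 0.32 J/s

C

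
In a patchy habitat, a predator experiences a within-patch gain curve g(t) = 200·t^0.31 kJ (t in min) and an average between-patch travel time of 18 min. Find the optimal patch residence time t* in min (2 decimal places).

By the marginal value theorem, leave when the instantaneous gain rate g'(t) equals the habitat-wide average g(t)/(T + t).
g'(t) = 0.31·200·t^-0.69. Setting 0.31·200·t^-0.69 = 200·t^0.31/(18+t) gives 0.31(18+t) = t, so 0.69·t = 0.31×18.
t* = 0.31×18/0.69 = 8.087 min.

8.09 min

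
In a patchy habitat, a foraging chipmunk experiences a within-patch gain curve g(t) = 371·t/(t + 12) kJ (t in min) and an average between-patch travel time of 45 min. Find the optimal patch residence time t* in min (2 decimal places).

By the marginal value theorem, leave when the instantaneous gain rate g'(t) equals the habitat-wide average g(t)/(T + t).
g'(t) = 371·12/(t + 12)². Setting 371·12/(t+12)² = 371t/[(t+12)(45+t)] gives 12(45+t) = t(t+12), so t² = 12×45 = 540.
t* = √540 = 23.24 min.

23.24 min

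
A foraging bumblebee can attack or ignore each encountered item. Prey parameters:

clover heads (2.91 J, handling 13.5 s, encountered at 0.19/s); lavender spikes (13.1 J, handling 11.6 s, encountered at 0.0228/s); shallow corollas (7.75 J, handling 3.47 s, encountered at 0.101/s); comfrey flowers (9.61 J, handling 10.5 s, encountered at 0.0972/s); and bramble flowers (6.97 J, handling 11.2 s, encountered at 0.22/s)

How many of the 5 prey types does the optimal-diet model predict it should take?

Profitabilities (E/h, J/s): shallow corollas 2.23, lavender spikes 1.13, comfrey flowers 0.915, bramble flowers 0.622, clover heads 0.216. Add prey in this order while the next type's profitability exceeds the intake rate on those already taken.
Rate on top 1: 0.5796. lavender spikes: 1.13 > 0.5796 → include.
Rate on top 2: 0.6696. comfrey flowers: 0.915 > 0.6696 → include.
Rate on top 3: 0.7647. bramble flowers: 0.622 < 0.7647 → exclude; stop.
Optimal diet: shallow corollas, lavender spikes, comfrey flowers — 3 of 5 types.

3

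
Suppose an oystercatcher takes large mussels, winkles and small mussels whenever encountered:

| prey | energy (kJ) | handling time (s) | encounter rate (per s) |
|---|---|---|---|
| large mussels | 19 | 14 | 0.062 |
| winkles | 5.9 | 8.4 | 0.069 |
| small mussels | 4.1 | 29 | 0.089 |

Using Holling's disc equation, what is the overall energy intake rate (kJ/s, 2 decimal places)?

0.39 kJ/s

R = (0.062×19 + 0.069×5.9 + 0.089×4.1) / (1 + 0.062×14 + 0.069×8.4 + 0.089×29) = 1.95/5.029 = 0.3878 kJ/s.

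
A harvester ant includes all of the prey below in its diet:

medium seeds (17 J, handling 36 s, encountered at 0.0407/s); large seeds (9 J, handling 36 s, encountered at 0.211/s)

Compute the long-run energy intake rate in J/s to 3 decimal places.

0.258 J/s

R = Σλ_iE_i / (1 + Σλ_ih_i)
Numerator: 0.0407×17 + 0.211×9 = 2.591
Denominator: 1 + 0.0407×36 + 0.211×36 = 10.06
R = 2.591/10.06 = 0.2575 J/s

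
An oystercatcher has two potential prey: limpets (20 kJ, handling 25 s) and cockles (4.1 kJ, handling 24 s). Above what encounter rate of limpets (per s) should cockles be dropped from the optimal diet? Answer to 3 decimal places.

The zero-one rule: include cockles iff E₂/h₂ > λE₁/(1+λh₁). Equality gives the switch point.
λE₁h₂ = E₂ + λE₂h₁ ⇒ λ = E₂/(E₁h₂ − E₂h₁) = 4.1/(480 − 102.5) = 0.01086 per s.

0.011 per s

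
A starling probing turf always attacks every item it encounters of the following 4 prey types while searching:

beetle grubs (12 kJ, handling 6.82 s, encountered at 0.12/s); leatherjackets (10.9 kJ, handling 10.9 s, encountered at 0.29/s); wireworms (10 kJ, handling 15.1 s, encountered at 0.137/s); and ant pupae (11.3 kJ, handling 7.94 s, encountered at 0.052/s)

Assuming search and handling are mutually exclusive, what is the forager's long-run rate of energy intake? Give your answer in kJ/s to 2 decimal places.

Energy encountered per unit search time: 0.12×12 + 0.29×10.9 + 0.137×10 + 0.052×11.3 = 6.559 kJ/s.
Handling time per unit search time: 0.12×6.82 + 0.29×10.9 + 0.137×15.1 + 0.052×7.94 = 6.461.
Rate = 6.559/(1 + 6.461) = 0.8791 kJ/s.

0.88 kJ/s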